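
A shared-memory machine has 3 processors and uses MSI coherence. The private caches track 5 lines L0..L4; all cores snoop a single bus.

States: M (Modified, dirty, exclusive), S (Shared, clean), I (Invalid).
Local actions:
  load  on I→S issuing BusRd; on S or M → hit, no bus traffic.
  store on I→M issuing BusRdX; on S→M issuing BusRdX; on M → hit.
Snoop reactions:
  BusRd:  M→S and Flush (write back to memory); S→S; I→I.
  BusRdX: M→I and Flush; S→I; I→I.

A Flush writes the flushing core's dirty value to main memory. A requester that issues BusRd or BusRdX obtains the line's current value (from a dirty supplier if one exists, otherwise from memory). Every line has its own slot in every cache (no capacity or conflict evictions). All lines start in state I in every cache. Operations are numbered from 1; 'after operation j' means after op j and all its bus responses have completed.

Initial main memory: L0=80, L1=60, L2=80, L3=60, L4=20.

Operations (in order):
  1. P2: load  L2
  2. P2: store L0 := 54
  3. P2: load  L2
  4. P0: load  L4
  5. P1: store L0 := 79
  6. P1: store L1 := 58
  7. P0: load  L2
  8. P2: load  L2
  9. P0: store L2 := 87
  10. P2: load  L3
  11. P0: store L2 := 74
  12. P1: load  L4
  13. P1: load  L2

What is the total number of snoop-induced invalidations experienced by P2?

invalidations = 2

[1] P2: load  L2 | P0:I, P1:I, P2:S(80) | bus: BusRd
[2] P2: store L0 := 54 | P0:I, P1:I, P2:M(54) | bus: BusRdX
[3] P2: load  L2 | P0:I, P1:I, P2:S(80) | bus: none
[4] P0: load  L4 | P0:S(20), P1:I, P2:I | bus: BusRd
[5] P1: store L0 := 79 | P0:I, P1:M(79), P2:I | bus: BusRdX,Flush
[6] P1: store L1 := 58 | P0:I, P1:M(58), P2:I | bus: BusRdX
[7] P0: load  L2 | P0:S(80), P1:I, P2:S(80) | bus: BusRd
[8] P2: load  L2 | P0:S(80), P1:I, P2:S(80) | bus: none
[9] P0: store L2 := 87 | P0:M(87), P1:I, P2:I | bus: BusRdX
[10] P2: load  L3 | P0:I, P1:I, P2:S(60) | bus: BusRd
[11] P0: store L2 := 74 | P0:M(74), P1:I, P2:I | bus: none
[12] P1: load  L4 | P0:S(20), P1:S(20), P2:I | bus: BusRd
[13] P1: load  L2 | P0:S(74), P1:S(74), P2:I | bus: BusRd,Flush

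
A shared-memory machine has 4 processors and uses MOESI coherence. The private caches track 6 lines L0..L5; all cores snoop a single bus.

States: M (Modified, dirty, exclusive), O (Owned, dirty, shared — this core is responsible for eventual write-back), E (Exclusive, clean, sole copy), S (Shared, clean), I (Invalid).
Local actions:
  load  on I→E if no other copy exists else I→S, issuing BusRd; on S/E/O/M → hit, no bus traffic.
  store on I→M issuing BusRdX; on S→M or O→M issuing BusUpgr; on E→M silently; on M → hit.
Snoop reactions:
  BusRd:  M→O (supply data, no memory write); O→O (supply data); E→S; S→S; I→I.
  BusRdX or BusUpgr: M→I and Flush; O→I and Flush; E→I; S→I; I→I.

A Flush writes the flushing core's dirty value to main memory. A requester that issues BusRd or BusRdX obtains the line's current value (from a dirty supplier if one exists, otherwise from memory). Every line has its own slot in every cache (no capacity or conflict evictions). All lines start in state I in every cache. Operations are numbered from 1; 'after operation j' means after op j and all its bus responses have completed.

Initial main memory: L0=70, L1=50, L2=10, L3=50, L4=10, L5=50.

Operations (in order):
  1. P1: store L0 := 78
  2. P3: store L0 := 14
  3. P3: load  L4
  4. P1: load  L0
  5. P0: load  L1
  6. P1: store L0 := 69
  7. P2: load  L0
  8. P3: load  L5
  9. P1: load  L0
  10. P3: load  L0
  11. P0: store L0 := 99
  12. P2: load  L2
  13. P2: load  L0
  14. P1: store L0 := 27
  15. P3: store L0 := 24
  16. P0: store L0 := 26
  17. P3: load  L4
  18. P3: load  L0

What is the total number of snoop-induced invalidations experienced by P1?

invalidations = 3

[1] P1: store L0 := 78 | P0:I, P1:M(78), P2:I, P3:I | bus: BusRdX
[2] P3: store L0 := 14 | P0:I, P1:I, P2:I, P3:M(14) | bus: BusRdX,Flush
[3] P3: load  L4 | P0:I, P1:I, P2:I, P3:E(10) | bus: BusRd
[4] P1: load  L0 | P0:I, P1:S(14), P2:I, P3:O(14) | bus: BusRd
[5] P0: load  L1 | P0:E(50), P1:I, P2:I, P3:I | bus: BusRd
[6] P1: store L0 := 69 | P0:I, P1:M(69), P2:I, P3:I | bus: BusUpgr,Flush
[7] P2: load  L0 | P0:I, P1:O(69), P2:S(69), P3:I | bus: BusRd
[8] P3: load  L5 | P0:I, P1:I, P2:I, P3:E(50) | bus: BusRd
[9] P1: load  L0 | P0:I, P1:O(69), P2:S(69), P3:I | bus: none
[10] P3: load  L0 | P0:I, P1:O(69), P2:S(69), P3:S(69) | bus: BusRd
[11] P0: store L0 := 99 | P0:M(99), P1:I, P2:I, P3:I | bus: BusRdX,Flush
[12] P2: load  L2 | P0:I, P1:I, P2:E(10), P3:I | bus: BusRd
[13] P2: load  L0 | P0:O(99), P1:I, P2:S(99), P3:I | bus: BusRd
[14] P1: store L0 := 27 | P0:I, P1:M(27), P2:I, P3:I | bus: BusRdX,Flush
[15] P3: store L0 := 24 | P0:I, P1:I, P2:I, P3:M(24) | bus: BusRdX,Flush
[16] P0: store L0 := 26 | P0:M(26), P1:I, P2:I, P3:I | bus: BusRdX,Flush
[17] P3: load  L4 | P0:I, P1:I, P2:I, P3:E(10) | bus: none
[18] P3: load  L0 | P0:O(26), P1:I, P2:I, P3:S(26) | bus: BusRd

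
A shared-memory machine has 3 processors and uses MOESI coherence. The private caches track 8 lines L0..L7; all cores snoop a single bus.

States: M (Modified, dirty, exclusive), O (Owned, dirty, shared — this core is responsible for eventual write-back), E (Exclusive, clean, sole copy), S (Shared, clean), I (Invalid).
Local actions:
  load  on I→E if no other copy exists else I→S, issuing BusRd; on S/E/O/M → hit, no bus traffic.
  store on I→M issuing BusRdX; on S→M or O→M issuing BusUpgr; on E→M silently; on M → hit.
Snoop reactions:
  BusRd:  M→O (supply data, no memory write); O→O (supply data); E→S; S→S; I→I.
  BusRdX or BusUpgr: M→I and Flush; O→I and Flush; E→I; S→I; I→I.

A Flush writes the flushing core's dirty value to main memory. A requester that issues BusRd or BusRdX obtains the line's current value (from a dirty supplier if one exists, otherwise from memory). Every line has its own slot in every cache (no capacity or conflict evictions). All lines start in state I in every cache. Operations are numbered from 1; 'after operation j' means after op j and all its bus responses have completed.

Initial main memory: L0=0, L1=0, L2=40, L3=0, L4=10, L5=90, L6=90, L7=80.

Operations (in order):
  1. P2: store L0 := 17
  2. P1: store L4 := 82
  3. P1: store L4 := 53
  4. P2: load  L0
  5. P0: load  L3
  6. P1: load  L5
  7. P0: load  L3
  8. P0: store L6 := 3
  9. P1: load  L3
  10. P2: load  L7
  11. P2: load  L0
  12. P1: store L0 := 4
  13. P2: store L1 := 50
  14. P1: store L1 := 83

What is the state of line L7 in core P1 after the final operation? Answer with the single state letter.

  op1 P2: store L0 := 17 → I/I/M on L0; bus BusRdX; mem=0
  op2 P1: store L4 := 82 → I/M/I on L4; bus BusRdX; mem=10
  op3 P1: store L4 := 53 → I/M/I on L4; bus (none); mem=10
  op4 P2: load  L0 → I/I/M on L0; bus (none); mem=0
  op5 P0: load  L3 → E/I/I on L3; bus BusRd; mem=0
  op6 P1: load  L5 → I/E/I on L5; bus BusRd; mem=90
  op7 P0: load  L3 → E/I/I on L3; bus (none); mem=0
  op8 P0: store L6 := 3 → M/I/I on L6; bus BusRdX; mem=90
  op9 P1: load  L3 → S/S/I on L3; bus BusRd; mem=0
  op10 P2: load  L7 → I/I/E on L7; bus BusRd; mem=80
  op11 P2: load  L0 → I/I/M on L0; bus (none); mem=0
  op12 P1: store L0 := 4 → I/M/I on L0; bus BusRdX Flush; mem=17
  op13 P2: store L1 := 50 → I/I/M on L1; bus BusRdX; mem=0
  op14 P1: store L1 := 83 → I/M/I on L1; bus BusRdX Flush; mem=50

state = I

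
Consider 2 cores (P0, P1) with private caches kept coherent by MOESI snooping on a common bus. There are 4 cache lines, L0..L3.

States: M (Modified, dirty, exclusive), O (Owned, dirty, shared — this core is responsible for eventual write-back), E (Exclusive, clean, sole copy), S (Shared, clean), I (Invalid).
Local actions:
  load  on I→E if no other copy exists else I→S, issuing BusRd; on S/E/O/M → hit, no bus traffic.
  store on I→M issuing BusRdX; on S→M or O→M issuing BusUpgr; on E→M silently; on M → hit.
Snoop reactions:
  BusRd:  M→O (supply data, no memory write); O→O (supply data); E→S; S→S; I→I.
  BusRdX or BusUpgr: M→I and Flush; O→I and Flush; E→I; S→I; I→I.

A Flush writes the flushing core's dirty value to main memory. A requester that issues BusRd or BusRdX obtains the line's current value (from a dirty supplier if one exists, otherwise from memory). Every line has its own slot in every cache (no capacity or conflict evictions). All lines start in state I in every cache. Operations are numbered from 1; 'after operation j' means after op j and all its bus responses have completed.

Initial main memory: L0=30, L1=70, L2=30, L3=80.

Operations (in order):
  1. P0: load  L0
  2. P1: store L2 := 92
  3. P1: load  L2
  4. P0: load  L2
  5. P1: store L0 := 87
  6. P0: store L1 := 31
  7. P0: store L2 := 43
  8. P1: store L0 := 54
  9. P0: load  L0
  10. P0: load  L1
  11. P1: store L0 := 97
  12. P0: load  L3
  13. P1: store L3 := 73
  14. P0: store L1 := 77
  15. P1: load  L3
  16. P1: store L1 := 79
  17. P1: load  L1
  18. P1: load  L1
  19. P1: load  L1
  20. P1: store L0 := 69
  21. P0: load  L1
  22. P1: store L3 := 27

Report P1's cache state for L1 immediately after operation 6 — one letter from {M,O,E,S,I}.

state = I

[1] P0: load  L0 | P0:E(30), P1:I | bus: BusRd
[2] P1: store L2 := 92 | P0:I, P1:M(92) | bus: BusRdX
[3] P1: load  L2 | P0:I, P1:M(92) | bus: none
[4] P0: load  L2 | P0:S(92), P1:O(92) | bus: BusRd
[5] P1: store L0 := 87 | P0:I, P1:M(87) | bus: BusRdX
[6] P0: store L1 := 31 | P0:M(31), P1:I | bus: BusRdX
[7] P0: store L2 := 43 | P0:M(43), P1:I | bus: BusUpgr,Flush
[8] P1: store L0 := 54 | P0:I, P1:M(54) | bus: none
[9] P0: load  L0 | P0:S(54), P1:O(54) | bus: BusRd
[10] P0: load  L1 | P0:M(31), P1:I | bus: none
[11] P1: store L0 := 97 | P0:I, P1:M(97) | bus: BusUpgr
[12] P0: load  L3 | P0:E(80), P1:I | bus: BusRd
[13] P1: store L3 := 73 | P0:I, P1:M(73) | bus: BusRdX
[14] P0: store L1 := 77 | P0:M(77), P1:I | bus: none
[15] P1: load  L3 | P0:I, P1:M(73) | bus: none
[16] P1: store L1 := 79 | P0:I, P1:M(79) | bus: BusRdX,Flush
[17] P1: load  L1 | P0:I, P1:M(79) | bus: none
[18] P1: load  L1 | P0:I, P1:M(79) | bus: none
[19] P1: load  L1 | P0:I, P1:M(79) | bus: none
[20] P1: store L0 := 69 | P0:I, P1:M(69) | bus: none
[21] P0: load  L1 | P0:S(79), P1:O(79) | bus: BusRd
[22] P1: store L3 := 27 | P0:I, P1:M(27) | bus: none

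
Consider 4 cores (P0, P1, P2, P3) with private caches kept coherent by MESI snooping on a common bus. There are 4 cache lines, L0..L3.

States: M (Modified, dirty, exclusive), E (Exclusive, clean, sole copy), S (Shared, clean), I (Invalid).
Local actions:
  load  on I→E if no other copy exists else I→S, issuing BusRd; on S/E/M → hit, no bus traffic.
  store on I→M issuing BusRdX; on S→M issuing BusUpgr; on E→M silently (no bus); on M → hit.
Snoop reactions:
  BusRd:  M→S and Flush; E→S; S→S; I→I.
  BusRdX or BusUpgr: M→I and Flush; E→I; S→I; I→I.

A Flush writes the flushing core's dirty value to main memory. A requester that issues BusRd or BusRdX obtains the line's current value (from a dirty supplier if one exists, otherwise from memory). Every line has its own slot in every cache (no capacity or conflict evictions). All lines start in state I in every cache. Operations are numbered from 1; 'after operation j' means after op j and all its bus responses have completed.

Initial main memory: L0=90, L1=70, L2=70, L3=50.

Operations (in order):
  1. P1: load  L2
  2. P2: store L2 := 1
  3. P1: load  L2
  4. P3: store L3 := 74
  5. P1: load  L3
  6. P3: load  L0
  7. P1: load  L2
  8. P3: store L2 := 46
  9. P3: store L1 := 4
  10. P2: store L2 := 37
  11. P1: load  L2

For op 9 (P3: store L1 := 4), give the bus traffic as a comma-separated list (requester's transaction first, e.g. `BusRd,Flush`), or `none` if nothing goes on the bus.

1. P1: load  L2  bus=[BusRd]  L2: P0=I P1=E P2=I P3=I  mem[L2]=70
2. P2: store L2 := 1  bus=[BusRdX]  L2: P0=I P1=I P2=M P3=I  mem[L2]=70
3. P1: load  L2  bus=[BusRd,Flush]  L2: P0=I P1=S P2=S P3=I  mem[L2]=1
4. P3: store L3 := 74  bus=[BusRdX]  L3: P0=I P1=I P2=I P3=M  mem[L3]=50
5. P1: load  L3  bus=[BusRd,Flush]  L3: P0=I P1=S P2=I P3=S  mem[L3]=74
6. P3: load  L0  bus=[BusRd]  L0: P0=I P1=I P2=I P3=E  mem[L0]=90
7. P1: load  L2  bus=[-]  L2: P0=I P1=S P2=S P3=I  mem[L2]=1
8. P3: store L2 := 46  bus=[BusRdX]  L2: P0=I P1=I P2=I P3=M  mem[L2]=1
9. P3: store L1 := 4  bus=[BusRdX]  L1: P0=I P1=I P2=I P3=M  mem[L1]=70
10. P2: store L2 := 37  bus=[BusRdX,Flush]  L2: P0=I P1=I P2=M P3=I  mem[L2]=46
11. P1: load  L2  bus=[BusRd,Flush]  L2: P0=I P1=S P2=S P3=I  mem[L2]=37

bus = BusRdX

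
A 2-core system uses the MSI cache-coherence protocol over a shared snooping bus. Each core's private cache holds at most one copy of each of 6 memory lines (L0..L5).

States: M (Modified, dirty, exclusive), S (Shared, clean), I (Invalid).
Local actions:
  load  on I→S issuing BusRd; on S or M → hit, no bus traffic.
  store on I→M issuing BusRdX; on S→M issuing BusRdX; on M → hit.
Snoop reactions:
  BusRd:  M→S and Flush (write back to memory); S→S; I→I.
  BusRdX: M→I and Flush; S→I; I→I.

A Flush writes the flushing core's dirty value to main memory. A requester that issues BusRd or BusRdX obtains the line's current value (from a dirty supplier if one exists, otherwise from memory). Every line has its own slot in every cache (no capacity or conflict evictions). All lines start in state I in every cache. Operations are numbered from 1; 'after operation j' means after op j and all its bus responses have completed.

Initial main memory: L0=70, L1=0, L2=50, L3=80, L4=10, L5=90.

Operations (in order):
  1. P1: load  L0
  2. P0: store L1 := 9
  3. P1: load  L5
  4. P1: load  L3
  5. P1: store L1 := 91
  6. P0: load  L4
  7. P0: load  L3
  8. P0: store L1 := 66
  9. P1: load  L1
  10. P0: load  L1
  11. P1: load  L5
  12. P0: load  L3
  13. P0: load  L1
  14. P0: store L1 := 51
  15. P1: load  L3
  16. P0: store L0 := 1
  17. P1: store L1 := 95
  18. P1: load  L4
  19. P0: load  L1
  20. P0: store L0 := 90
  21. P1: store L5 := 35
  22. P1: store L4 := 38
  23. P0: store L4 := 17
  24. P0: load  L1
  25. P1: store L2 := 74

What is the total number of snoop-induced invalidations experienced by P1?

step 1: P1: load  L0  ⟶  IS  (L0)  txn=BusRd  M[L0]=70
step 2: P0: store L1 := 9  ⟶  MI  (L1)  txn=BusRdX  M[L1]=0
step 3: P1: load  L5  ⟶  IS  (L5)  txn=BusRd  M[L5]=90
step 4: P1: load  L3  ⟶  IS  (L3)  txn=BusRd  M[L3]=80
step 5: P1: store L1 := 91  ⟶  IM  (L1)  txn=BusRdX+Flush  M[L1]=9
step 6: P0: load  L4  ⟶  SI  (L4)  txn=BusRd  M[L4]=10
step 7: P0: load  L3  ⟶  SS  (L3)  txn=BusRd  M[L3]=80
step 8: P0: store L1 := 66  ⟶  MI  (L1)  txn=BusRdX+Flush  M[L1]=91
step 9: P1: load  L1  ⟶  SS  (L1)  txn=BusRd+Flush  M[L1]=66
step 10: P0: load  L1  ⟶  SS  (L1)  txn=∅  M[L1]=66
step 11: P1: load  L5  ⟶  IS  (L5)  txn=∅  M[L5]=90
step 12: P0: load  L3  ⟶  SS  (L3)  txn=∅  M[L3]=80
step 13: P0: load  L1  ⟶  SS  (L1)  txn=∅  M[L1]=66
step 14: P0: store L1 := 51  ⟶  MI  (L1)  txn=BusRdX  M[L1]=66
step 15: P1: load  L3  ⟶  SS  (L3)  txn=∅  M[L3]=80
step 16: P0: store L0 := 1  ⟶  MI  (L0)  txn=BusRdX  M[L0]=70
step 17: P1: store L1 := 95  ⟶  IM  (L1)  txn=BusRdX+Flush  M[L1]=51
step 18: P1: load  L4  ⟶  SS  (L4)  txn=BusRd  M[L4]=10
step 19: P0: load  L1  ⟶  SS  (L1)  txn=BusRd+Flush  M[L1]=95
step 20: P0: store L0 := 90  ⟶  MI  (L0)  txn=∅  M[L0]=70
step 21: P1: store L5 := 35  ⟶  IM  (L5)  txn=BusRdX  M[L5]=90
step 22: P1: store L4 := 38  ⟶  IM  (L4)  txn=BusRdX  M[L4]=10
step 23: P0: store L4 := 17  ⟶  MI  (L4)  txn=BusRdX+Flush  M[L4]=38
step 24: P0: load  L1  ⟶  SS  (L1)  txn=∅  M[L1]=95
step 25: P1: store L2 := 74  ⟶  IM  (L2)  txn=BusRdX  M[L2]=50

invalidations = 4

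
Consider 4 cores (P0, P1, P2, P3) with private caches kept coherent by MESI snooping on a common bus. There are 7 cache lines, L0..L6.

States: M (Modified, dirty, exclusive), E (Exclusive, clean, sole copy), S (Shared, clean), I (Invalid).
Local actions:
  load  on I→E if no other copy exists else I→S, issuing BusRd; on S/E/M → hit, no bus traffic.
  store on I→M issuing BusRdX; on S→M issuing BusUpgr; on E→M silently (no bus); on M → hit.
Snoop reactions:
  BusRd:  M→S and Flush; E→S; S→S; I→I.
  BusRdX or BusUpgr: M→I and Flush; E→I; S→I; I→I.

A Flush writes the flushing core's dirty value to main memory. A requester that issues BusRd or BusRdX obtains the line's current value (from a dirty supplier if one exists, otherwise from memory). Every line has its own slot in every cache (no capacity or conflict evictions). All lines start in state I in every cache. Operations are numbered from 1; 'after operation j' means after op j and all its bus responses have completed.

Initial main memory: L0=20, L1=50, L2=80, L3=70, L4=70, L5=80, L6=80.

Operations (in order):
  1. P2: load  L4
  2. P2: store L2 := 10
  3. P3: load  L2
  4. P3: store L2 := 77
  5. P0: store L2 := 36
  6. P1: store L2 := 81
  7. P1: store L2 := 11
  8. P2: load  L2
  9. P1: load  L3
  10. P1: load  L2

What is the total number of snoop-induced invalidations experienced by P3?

  op1 P2: load  L4 → I/I/E/I on L4; bus BusRd; mem=70
  op2 P2: store L2 := 10 → I/I/M/I on L2; bus BusRdX; mem=80
  op3 P3: load  L2 → I/I/S/S on L2; bus BusRd Flush; mem=10
  op4 P3: store L2 := 77 → I/I/I/M on L2; bus BusUpgr; mem=10
  op5 P0: store L2 := 36 → M/I/I/I on L2; bus BusRdX Flush; mem=77
  op6 P1: store L2 := 81 → I/M/I/I on L2; bus BusRdX Flush; mem=36
  op7 P1: store L2 := 11 → I/M/I/I on L2; bus (none); mem=36
  op8 P2: load  L2 → I/S/S/I on L2; bus BusRd Flush; mem=11
  op9 P1: load  L3 → I/E/I/I on L3; bus BusRd; mem=70
  op10 P1: load  L2 → I/S/S/I on L2; bus (none); mem=11

invalidations = 1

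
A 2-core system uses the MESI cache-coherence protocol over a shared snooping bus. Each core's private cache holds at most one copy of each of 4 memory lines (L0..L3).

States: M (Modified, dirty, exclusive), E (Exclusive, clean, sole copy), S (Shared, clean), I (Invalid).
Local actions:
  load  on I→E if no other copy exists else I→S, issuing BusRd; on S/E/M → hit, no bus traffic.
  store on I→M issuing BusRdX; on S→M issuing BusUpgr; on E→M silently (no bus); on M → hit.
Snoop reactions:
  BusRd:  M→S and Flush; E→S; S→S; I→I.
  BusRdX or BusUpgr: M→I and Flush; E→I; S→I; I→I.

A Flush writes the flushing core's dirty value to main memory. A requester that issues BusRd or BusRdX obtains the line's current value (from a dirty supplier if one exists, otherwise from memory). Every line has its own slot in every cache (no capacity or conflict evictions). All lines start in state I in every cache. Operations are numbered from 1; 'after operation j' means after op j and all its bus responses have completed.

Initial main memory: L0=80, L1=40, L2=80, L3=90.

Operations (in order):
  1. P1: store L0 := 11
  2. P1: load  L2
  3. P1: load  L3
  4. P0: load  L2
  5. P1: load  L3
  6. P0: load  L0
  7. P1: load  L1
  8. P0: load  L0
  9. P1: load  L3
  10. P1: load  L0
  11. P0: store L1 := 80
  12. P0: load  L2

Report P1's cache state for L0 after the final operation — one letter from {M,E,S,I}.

1. P1: store L0 := 11  bus=[BusRdX]  L0: P0=I P1=M  mem[L0]=80
2. P1: load  L2  bus=[BusRd]  L2: P0=I P1=E  mem[L2]=80
3. P1: load  L3  bus=[BusRd]  L3: P0=I P1=E  mem[L3]=90
4. P0: load  L2  bus=[BusRd]  L2: P0=S P1=S  mem[L2]=80
5. P1: load  L3  bus=[-]  L3: P0=I P1=E  mem[L3]=90
6. P0: load  L0  bus=[BusRd,Flush]  L0: P0=S P1=S  mem[L0]=11
7. P1: load  L1  bus=[BusRd]  L1: P0=I P1=E  mem[L1]=40
8. P0: load  L0  bus=[-]  L0: P0=S P1=S  mem[L0]=11
9. P1: load  L3  bus=[-]  L3: P0=I P1=E  mem[L3]=90
10. P1: load  L0  bus=[-]  L0: P0=S P1=S  mem[L0]=11
11. P0: store L1 := 80  bus=[BusRdX]  L1: P0=M P1=I  mem[L1]=40
12. P0: load  L2  bus=[-]  L2: P0=S P1=S  mem[L2]=80

state = S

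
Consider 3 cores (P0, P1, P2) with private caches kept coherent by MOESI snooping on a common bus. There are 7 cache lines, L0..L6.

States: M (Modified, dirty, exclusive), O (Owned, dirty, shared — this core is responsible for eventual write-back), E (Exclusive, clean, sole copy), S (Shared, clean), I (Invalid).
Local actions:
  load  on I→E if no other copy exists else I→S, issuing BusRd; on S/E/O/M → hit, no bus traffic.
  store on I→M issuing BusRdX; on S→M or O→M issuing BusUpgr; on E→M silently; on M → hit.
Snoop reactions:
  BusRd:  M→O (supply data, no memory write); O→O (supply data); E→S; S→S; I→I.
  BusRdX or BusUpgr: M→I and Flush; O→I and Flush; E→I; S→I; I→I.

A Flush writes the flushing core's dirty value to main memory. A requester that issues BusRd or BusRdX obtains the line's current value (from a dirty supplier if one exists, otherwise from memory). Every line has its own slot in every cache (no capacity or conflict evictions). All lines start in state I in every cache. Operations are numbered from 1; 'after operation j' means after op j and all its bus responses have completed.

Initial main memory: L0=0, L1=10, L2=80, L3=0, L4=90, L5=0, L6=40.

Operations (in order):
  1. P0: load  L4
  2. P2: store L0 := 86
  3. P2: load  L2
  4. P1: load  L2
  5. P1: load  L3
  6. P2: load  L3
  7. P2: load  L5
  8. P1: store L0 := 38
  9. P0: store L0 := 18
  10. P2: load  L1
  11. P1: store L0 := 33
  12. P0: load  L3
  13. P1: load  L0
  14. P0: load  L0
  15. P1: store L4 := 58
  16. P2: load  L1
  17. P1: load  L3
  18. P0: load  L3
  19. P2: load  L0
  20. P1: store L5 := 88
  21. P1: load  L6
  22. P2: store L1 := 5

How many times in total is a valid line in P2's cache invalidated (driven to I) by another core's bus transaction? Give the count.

1. P0: load  L4  bus=[BusRd]  L4: P0=E P1=I P2=I  mem[L4]=90
2. P2: store L0 := 86  bus=[BusRdX]  L0: P0=I P1=I P2=M  mem[L0]=0
3. P2: load  L2  bus=[BusRd]  L2: P0=I P1=I P2=E  mem[L2]=80
4. P1: load  L2  bus=[BusRd]  L2: P0=I P1=S P2=S  mem[L2]=80
5. P1: load  L3  bus=[BusRd]  L3: P0=I P1=E P2=I  mem[L3]=0
6. P2: load  L3  bus=[BusRd]  L3: P0=I P1=S P2=S  mem[L3]=0
7. P2: load  L5  bus=[BusRd]  L5: P0=I P1=I P2=E  mem[L5]=0
8. P1: store L0 := 38  bus=[BusRdX,Flush]  L0: P0=I P1=M P2=I  mem[L0]=86
9. P0: store L0 := 18  bus=[BusRdX,Flush]  L0: P0=M P1=I P2=I  mem[L0]=38
10. P2: load  L1  bus=[BusRd]  L1: P0=I P1=I P2=E  mem[L1]=10
11. P1: store L0 := 33  bus=[BusRdX,Flush]  L0: P0=I P1=M P2=I  mem[L0]=18
12. P0: load  L3  bus=[BusRd]  L3: P0=S P1=S P2=S  mem[L3]=0
13. P1: load  L0  bus=[-]  L0: P0=I P1=M P2=I  mem[L0]=18
14. P0: load  L0  bus=[BusRd]  L0: P0=S P1=O P2=I  mem[L0]=18
15. P1: store L4 := 58  bus=[BusRdX]  L4: P0=I P1=M P2=I  mem[L4]=90
16. P2: load  L1  bus=[-]  L1: P0=I P1=I P2=E  mem[L1]=10
17. P1: load  L3  bus=[-]  L3: P0=S P1=S P2=S  mem[L3]=0
18. P0: load  L3  bus=[-]  L3: P0=S P1=S P2=S  mem[L3]=0
19. P2: load  L0  bus=[BusRd]  L0: P0=S P1=O P2=S  mem[L0]=18
20. P1: store L5 := 88  bus=[BusRdX]  L5: P0=I P1=M P2=I  mem[L5]=0
21. P1: load  L6  bus=[BusRd]  L6: P0=I P1=E P2=I  mem[L6]=40
22. P2: store L1 := 5  bus=[-]  L1: P0=I P1=I P2=M  mem[L1]=10

invalidations = 2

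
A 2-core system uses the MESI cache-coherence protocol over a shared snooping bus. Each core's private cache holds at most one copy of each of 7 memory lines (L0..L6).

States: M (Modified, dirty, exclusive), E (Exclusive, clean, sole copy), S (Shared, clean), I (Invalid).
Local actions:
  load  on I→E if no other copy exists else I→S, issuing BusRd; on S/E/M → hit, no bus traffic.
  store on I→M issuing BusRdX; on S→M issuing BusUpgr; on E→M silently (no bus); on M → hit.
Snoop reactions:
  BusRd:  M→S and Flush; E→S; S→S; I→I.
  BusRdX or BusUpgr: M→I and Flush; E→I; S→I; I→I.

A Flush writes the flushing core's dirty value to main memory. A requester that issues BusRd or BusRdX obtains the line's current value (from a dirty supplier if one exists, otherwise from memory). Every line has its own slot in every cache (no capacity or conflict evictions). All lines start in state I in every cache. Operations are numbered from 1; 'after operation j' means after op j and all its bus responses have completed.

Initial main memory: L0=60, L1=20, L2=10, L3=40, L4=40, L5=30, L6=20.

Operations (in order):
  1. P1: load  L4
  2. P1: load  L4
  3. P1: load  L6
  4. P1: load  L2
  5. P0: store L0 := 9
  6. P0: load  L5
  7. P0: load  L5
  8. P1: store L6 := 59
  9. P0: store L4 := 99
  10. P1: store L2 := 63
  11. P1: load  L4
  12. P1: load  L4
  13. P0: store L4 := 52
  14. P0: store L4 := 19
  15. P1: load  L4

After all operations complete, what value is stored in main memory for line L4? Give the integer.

  op1 P1: load  L4 → I/E on L4; bus BusRd; mem=40
  op2 P1: load  L4 → I/E on L4; bus (none); mem=40
  op3 P1: load  L6 → I/E on L6; bus BusRd; mem=20
  op4 P1: load  L2 → I/E on L2; bus BusRd; mem=10
  op5 P0: store L0 := 9 → M/I on L0; bus BusRdX; mem=60
  op6 P0: load  L5 → E/I on L5; bus BusRd; mem=30
  op7 P0: load  L5 → E/I on L5; bus (none); mem=30
  op8 P1: store L6 := 59 → I/M on L6; bus (none); mem=20
  op9 P0: store L4 := 99 → M/I on L4; bus BusRdX; mem=40
  op10 P1: store L2 := 63 → I/M on L2; bus (none); mem=10
  op11 P1: load  L4 → S/S on L4; bus BusRd Flush; mem=99
  op12 P1: load  L4 → S/S on L4; bus (none); mem=99
  op13 P0: store L4 := 52 → M/I on L4; bus BusUpgr; mem=99
  op14 P0: store L4 := 19 → M/I on L4; bus (none); mem=99
  op15 P1: load  L4 → S/S on L4; bus BusRd Flush; mem=19

memory[L4] = 19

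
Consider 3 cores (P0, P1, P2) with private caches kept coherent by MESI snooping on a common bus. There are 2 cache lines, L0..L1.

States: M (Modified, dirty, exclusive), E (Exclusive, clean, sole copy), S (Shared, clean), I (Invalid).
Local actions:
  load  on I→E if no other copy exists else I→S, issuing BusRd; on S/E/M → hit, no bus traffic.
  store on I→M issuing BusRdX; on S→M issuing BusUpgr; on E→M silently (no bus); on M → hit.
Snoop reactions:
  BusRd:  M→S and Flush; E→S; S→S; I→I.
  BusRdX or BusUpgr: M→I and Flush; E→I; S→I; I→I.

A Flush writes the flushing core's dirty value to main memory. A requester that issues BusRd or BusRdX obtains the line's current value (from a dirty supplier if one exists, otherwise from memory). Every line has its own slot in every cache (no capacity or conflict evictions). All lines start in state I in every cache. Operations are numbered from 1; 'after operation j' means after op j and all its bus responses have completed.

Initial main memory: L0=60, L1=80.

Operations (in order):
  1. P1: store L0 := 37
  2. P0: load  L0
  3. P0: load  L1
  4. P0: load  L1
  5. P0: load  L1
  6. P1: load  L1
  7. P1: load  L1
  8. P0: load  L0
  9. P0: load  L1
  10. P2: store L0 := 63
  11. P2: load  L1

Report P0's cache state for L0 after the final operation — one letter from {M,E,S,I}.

1. P1: store L0 := 37  bus=[BusRdX]  L0: P0=I P1=M P2=I  mem[L0]=60
2. P0: load  L0  bus=[BusRd,Flush]  L0: P0=S P1=S P2=I  mem[L0]=37
3. P0: load  L1  bus=[BusRd]  L1: P0=E P1=I P2=I  mem[L1]=80
4. P0: load  L1  bus=[-]  L1: P0=E P1=I P2=I  mem[L1]=80
5. P0: load  L1  bus=[-]  L1: P0=E P1=I P2=I  mem[L1]=80
6. P1: load  L1  bus=[BusRd]  L1: P0=S P1=S P2=I  mem[L1]=80
7. P1: load  L1  bus=[-]  L1: P0=S P1=S P2=I  mem[L1]=80
8. P0: load  L0  bus=[-]  L0: P0=S P1=S P2=I  mem[L0]=37
9. P0: load  L1  bus=[-]  L1: P0=S P1=S P2=I  mem[L1]=80
10. P2: store L0 := 63  bus=[BusRdX]  L0: P0=I P1=I P2=M  mem[L0]=37
11. P2: load  L1  bus=[BusRd]  L1: P0=S P1=S P2=S  mem[L1]=80

state = I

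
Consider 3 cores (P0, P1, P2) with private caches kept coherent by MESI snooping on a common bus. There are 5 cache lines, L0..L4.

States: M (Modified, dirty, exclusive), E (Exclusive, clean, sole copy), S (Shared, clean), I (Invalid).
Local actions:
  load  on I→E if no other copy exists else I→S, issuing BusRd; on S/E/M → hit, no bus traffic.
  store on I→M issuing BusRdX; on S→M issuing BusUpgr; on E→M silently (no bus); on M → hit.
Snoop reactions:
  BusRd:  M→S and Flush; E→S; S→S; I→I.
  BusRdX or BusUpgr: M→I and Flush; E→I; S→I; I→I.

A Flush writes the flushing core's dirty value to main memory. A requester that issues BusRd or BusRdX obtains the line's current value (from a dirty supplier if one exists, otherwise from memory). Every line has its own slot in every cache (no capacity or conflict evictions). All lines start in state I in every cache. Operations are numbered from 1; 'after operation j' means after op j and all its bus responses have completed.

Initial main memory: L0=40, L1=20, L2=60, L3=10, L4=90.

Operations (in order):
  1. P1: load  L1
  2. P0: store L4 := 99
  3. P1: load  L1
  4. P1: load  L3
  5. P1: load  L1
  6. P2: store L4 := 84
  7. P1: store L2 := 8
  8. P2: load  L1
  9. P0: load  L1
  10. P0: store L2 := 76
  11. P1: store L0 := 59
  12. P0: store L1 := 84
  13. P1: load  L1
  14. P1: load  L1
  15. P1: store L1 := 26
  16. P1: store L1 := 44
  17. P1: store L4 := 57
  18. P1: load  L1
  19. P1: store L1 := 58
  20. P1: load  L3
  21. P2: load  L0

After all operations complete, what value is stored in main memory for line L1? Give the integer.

step 1: P1: load  L1  ⟶  IEI  (L1)  txn=BusRd  M[L1]=20
step 2: P0: store L4 := 99  ⟶  MII  (L4)  txn=BusRdX  M[L4]=90
step 3: P1: load  L1  ⟶  IEI  (L1)  txn=∅  M[L1]=20
step 4: P1: load  L3  ⟶  IEI  (L3)  txn=BusRd  M[L3]=10
step 5: P1: load  L1  ⟶  IEI  (L1)  txn=∅  M[L1]=20
step 6: P2: store L4 := 84  ⟶  IIM  (L4)  txn=BusRdX+Flush  M[L4]=99
step 7: P1: store L2 := 8  ⟶  IMI  (L2)  txn=BusRdX  M[L2]=60
step 8: P2: load  L1  ⟶  ISS  (L1)  txn=BusRd  M[L1]=20
step 9: P0: load  L1  ⟶  SSS  (L1)  txn=BusRd  M[L1]=20
step 10: P0: store L2 := 76  ⟶  MII  (L2)  txn=BusRdX+Flush  M[L2]=8
step 11: P1: store L0 := 59  ⟶  IMI  (L0)  txn=BusRdX  M[L0]=40
step 12: P0: store L1 := 84  ⟶  MII  (L1)  txn=BusUpgr  M[L1]=20
step 13: P1: load  L1  ⟶  SSI  (L1)  txn=BusRd+Flush  M[L1]=84
step 14: P1: load  L1  ⟶  SSI  (L1)  txn=∅  M[L1]=84
step 15: P1: store L1 := 26  ⟶  IMI  (L1)  txn=BusUpgr  M[L1]=84
step 16: P1: store L1 := 44  ⟶  IMI  (L1)  txn=∅  M[L1]=84
step 17: P1: store L4 := 57  ⟶  IMI  (L4)  txn=BusRdX+Flush  M[L4]=84
step 18: P1: load  L1  ⟶  IMI  (L1)  txn=∅  M[L1]=84
step 19: P1: store L1 := 58  ⟶  IMI  (L1)  txn=∅  M[L1]=84
step 20: P1: load  L3  ⟶  IEI  (L3)  txn=∅  M[L3]=10
step 21: P2: load  L0  ⟶  ISS  (L0)  txn=BusRd+Flush  M[L0]=59

memory[L1] = 84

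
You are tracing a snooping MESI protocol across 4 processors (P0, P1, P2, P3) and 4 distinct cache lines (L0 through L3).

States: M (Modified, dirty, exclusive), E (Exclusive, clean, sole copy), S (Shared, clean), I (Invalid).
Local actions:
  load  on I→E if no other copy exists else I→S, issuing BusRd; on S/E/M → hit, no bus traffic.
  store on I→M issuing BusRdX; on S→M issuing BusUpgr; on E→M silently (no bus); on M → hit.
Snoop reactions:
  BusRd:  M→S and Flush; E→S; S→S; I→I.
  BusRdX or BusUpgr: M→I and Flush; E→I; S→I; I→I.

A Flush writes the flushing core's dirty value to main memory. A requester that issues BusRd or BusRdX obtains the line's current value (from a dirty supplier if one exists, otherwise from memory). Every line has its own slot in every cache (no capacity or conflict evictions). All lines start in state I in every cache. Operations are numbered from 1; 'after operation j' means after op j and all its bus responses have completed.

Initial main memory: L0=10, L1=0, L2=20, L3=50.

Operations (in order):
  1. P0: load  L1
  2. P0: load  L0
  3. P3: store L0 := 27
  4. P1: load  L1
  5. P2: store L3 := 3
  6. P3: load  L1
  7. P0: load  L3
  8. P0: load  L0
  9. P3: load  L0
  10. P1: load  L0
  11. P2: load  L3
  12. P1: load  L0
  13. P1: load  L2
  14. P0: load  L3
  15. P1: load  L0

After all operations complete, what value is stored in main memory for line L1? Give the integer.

memory[L1] = 0

step 1: P0: load  L1  ⟶  EIII  (L1)  txn=BusRd  M[L1]=0
step 2: P0: load  L0  ⟶  EIII  (L0)  txn=BusRd  M[L0]=10
step 3: P3: store L0 := 27  ⟶  IIIM  (L0)  txn=BusRdX  M[L0]=10
step 4: P1: load  L1  ⟶  SSII  (L1)  txn=BusRd  M[L1]=0
step 5: P2: store L3 := 3  ⟶  IIMI  (L3)  txn=BusRdX  M[L3]=50
step 6: P3: load  L1  ⟶  SSIS  (L1)  txn=BusRd  M[L1]=0
step 7: P0: load  L3  ⟶  SISI  (L3)  txn=BusRd+Flush  M[L3]=3
step 8: P0: load  L0  ⟶  SIIS  (L0)  txn=BusRd+Flush  M[L0]=27
step 9: P3: load  L0  ⟶  SIIS  (L0)  txn=∅  M[L0]=27
step 10: P1: load  L0  ⟶  SSIS  (L0)  txn=BusRd  M[L0]=27
step 11: P2: load  L3  ⟶  SISI  (L3)  txn=∅  M[L3]=3
step 12: P1: load  L0  ⟶  SSIS  (L0)  txn=∅  M[L0]=27
step 13: P1: load  L2  ⟶  IEII  (L2)  txn=BusRd  M[L2]=20
step 14: P0: load  L3  ⟶  SISI  (L3)  txn=∅  M[L3]=3
step 15: P1: load  L0  ⟶  SSIS  (L0)  txn=∅  M[L0]=27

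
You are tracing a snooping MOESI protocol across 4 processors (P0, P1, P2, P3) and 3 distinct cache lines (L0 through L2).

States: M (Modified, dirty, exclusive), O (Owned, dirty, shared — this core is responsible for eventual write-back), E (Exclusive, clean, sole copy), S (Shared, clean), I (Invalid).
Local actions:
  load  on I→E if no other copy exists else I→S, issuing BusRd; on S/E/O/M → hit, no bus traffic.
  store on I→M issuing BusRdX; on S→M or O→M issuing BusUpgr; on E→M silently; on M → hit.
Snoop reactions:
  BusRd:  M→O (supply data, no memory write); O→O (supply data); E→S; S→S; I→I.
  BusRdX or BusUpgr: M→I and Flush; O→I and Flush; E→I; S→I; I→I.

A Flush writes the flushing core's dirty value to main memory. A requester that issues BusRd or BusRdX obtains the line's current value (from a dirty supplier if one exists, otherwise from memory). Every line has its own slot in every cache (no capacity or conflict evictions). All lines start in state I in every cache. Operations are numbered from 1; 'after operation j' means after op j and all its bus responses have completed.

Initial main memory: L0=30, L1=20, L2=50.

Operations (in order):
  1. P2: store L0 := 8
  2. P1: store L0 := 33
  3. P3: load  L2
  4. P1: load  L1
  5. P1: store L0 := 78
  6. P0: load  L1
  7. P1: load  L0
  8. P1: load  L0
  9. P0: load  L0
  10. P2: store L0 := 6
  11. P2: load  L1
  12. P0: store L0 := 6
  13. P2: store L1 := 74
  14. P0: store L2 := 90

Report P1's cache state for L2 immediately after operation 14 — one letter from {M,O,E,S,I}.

state = I

  op1 P2: store L0 := 8 → I/I/M/I on L0; bus BusRdX; mem=30
  op2 P1: store L0 := 33 → I/M/I/I on L0; bus BusRdX Flush; mem=8
  op3 P3: load  L2 → I/I/I/E on L2; bus BusRd; mem=50
  op4 P1: load  L1 → I/E/I/I on L1; bus BusRd; mem=20
  op5 P1: store L0 := 78 → I/M/I/I on L0; bus (none); mem=8
  op6 P0: load  L1 → S/S/I/I on L1; bus BusRd; mem=20
  op7 P1: load  L0 → I/M/I/I on L0; bus (none); mem=8
  op8 P1: load  L0 → I/M/I/I on L0; bus (none); mem=8
  op9 P0: load  L0 → S/O/I/I on L0; bus BusRd; mem=8
  op10 P2: store L0 := 6 → I/I/M/I on L0; bus BusRdX Flush; mem=78
  op11 P2: load  L1 → S/S/S/I on L1; bus BusRd; mem=20
  op12 P0: store L0 := 6 → M/I/I/I on L0; bus BusRdX Flush; mem=6
  op13 P2: store L1 := 74 → I/I/M/I on L1; bus BusUpgr; mem=20
  op14 P0: store L2 := 90 → M/I/I/I on L2; bus BusRdX; mem=50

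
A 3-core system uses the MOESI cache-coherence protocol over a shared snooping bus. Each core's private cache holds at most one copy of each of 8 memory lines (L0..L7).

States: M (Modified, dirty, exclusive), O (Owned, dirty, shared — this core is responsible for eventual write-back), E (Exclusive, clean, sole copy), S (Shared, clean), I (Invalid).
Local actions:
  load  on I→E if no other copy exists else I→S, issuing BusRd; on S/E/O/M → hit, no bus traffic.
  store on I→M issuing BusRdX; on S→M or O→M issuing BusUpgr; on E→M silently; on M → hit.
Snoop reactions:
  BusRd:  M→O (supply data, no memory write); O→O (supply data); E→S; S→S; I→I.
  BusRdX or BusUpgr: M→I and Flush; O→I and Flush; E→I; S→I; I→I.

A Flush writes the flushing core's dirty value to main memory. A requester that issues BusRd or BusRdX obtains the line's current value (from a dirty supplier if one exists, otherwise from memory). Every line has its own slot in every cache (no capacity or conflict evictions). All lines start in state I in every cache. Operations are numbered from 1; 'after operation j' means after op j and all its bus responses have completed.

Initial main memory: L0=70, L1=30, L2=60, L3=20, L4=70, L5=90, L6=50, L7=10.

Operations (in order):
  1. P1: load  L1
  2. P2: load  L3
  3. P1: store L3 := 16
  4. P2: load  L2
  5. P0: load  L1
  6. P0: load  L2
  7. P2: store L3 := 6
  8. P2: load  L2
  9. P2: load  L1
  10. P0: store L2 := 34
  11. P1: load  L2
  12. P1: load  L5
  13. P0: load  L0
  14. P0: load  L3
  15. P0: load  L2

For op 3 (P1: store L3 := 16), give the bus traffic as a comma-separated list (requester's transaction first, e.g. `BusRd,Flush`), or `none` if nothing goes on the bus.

  op1 P1: load  L1 → I/E/I on L1; bus BusRd; mem=30
  op2 P2: load  L3 → I/I/E on L3; bus BusRd; mem=20
  op3 P1: store L3 := 16 → I/M/I on L3; bus BusRdX; mem=20
  op4 P2: load  L2 → I/I/E on L2; bus BusRd; mem=60
  op5 P0: load  L1 → S/S/I on L1; bus BusRd; mem=30
  op6 P0: load  L2 → S/I/S on L2; bus BusRd; mem=60
  op7 P2: store L3 := 6 → I/I/M on L3; bus BusRdX Flush; mem=16
  op8 P2: load  L2 → S/I/S on L2; bus (none); mem=60
  op9 P2: load  L1 → S/S/S on L1; bus BusRd; mem=30
  op10 P0: store L2 := 34 → M/I/I on L2; bus BusUpgr; mem=60
  op11 P1: load  L2 → O/S/I on L2; bus BusRd; mem=60
  op12 P1: load  L5 → I/E/I on L5; bus BusRd; mem=90
  op13 P0: load  L0 → E/I/I on L0; bus BusRd; mem=70
  op14 P0: load  L3 → S/I/O on L3; bus BusRd; mem=16
  op15 P0: load  L2 → O/S/I on L2; bus (none); mem=60

bus = BusRdX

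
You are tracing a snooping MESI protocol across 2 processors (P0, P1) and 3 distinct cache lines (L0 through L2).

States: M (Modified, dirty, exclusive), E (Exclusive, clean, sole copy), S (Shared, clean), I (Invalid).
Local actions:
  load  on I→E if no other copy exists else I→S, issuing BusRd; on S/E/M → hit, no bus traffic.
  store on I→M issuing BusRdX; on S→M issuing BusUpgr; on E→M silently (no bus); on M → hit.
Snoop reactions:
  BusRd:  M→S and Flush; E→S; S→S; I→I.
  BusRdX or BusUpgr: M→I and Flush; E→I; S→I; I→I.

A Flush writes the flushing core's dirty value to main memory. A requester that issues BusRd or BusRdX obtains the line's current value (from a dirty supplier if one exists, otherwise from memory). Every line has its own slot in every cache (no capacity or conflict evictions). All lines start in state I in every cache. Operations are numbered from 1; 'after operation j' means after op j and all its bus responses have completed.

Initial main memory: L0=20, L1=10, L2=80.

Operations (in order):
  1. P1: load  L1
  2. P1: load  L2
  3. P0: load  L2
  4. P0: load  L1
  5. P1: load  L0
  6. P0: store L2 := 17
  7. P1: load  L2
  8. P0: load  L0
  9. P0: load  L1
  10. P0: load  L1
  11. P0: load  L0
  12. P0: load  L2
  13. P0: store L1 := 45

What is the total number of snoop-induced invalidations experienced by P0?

invalidations = 0

  op1 P1: load  L1 → I/E on L1; bus BusRd; mem=10
  op2 P1: load  L2 → I/E on L2; bus BusRd; mem=80
  op3 P0: load  L2 → S/S on L2; bus BusRd; mem=80
  op4 P0: load  L1 → S/S on L1; bus BusRd; mem=10
  op5 P1: load  L0 → I/E on L0; bus BusRd; mem=20
  op6 P0: store L2 := 17 → M/I on L2; bus BusUpgr; mem=80
  op7 P1: load  L2 → S/S on L2; bus BusRd Flush; mem=17
  op8 P0: load  L0 → S/S on L0; bus BusRd; mem=20
  op9 P0: load  L1 → S/S on L1; bus (none); mem=10
  op10 P0: load  L1 → S/S on L1; bus (none); mem=10
  op11 P0: load  L0 → S/S on L0; bus (none); mem=20
  op12 P0: load  L2 → S/S on L2; bus (none); mem=17
  op13 P0: store L1 := 45 → M/I on L1; bus BusUpgr; mem=10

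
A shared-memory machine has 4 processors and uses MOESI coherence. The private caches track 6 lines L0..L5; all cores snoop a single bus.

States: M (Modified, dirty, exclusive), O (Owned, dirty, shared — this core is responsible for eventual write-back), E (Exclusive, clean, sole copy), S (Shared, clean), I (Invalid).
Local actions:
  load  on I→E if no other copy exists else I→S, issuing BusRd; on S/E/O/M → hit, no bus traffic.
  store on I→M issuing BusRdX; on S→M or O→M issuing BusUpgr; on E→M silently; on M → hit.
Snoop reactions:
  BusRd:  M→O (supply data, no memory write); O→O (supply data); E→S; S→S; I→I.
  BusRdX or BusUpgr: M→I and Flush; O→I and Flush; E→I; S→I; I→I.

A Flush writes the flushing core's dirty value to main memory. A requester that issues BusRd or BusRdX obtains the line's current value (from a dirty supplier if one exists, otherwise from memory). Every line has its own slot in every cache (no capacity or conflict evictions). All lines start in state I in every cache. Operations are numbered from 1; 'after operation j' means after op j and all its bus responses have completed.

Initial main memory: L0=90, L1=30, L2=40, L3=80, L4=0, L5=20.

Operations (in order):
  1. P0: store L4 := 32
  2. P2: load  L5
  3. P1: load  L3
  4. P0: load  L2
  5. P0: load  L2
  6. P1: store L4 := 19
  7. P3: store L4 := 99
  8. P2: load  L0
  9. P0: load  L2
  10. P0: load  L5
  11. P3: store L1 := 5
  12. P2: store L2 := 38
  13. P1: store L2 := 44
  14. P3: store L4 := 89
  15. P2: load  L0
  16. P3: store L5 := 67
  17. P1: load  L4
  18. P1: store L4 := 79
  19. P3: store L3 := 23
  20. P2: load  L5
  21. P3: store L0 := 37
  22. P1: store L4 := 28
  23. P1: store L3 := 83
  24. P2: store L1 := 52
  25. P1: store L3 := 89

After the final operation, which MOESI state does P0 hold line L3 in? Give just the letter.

1. P0: store L4 := 32  bus=[BusRdX]  L4: P0=M P1=I P2=I P3=I  mem[L4]=0
2. P2: load  L5  bus=[BusRd]  L5: P0=I P1=I P2=E P3=I  mem[L5]=20
3. P1: load  L3  bus=[BusRd]  L3: P0=I P1=E P2=I P3=I  mem[L3]=80
4. P0: load  L2  bus=[BusRd]  L2: P0=E P1=I P2=I P3=I  mem[L2]=40
5. P0: load  L2  bus=[-]  L2: P0=E P1=I P2=I P3=I  mem[L2]=40
6. P1: store L4 := 19  bus=[BusRdX,Flush]  L4: P0=I P1=M P2=I P3=I  mem[L4]=32
7. P3: store L4 := 99  bus=[BusRdX,Flush]  L4: P0=I P1=I P2=I P3=M  mem[L4]=19
8. P2: load  L0  bus=[BusRd]  L0: P0=I P1=I P2=E P3=I  mem[L0]=90
9. P0: load  L2  bus=[-]  L2: P0=E P1=I P2=I P3=I  mem[L2]=40
10. P0: load  L5  bus=[BusRd]  L5: P0=S P1=I P2=S P3=I  mem[L5]=20
11. P3: store L1 := 5  bus=[BusRdX]  L1: P0=I P1=I P2=I P3=M  mem[L1]=30
12. P2: store L2 := 38  bus=[BusRdX]  L2: P0=I P1=I P2=M P3=I  mem[L2]=40
13. P1: store L2 := 44  bus=[BusRdX,Flush]  L2: P0=I P1=M P2=I P3=I  mem[L2]=38
14. P3: store L4 := 89  bus=[-]  L4: P0=I P1=I P2=I P3=M  mem[L4]=19
15. P2: load  L0  bus=[-]  L0: P0=I P1=I P2=E P3=I  mem[L0]=90
16. P3: store L5 := 67  bus=[BusRdX]  L5: P0=I P1=I P2=I P3=M  mem[L5]=20
17. P1: load  L4  bus=[BusRd]  L4: P0=I P1=S P2=I P3=O  mem[L4]=19
18. P1: store L4 := 79  bus=[BusUpgr,Flush]  L4: P0=I P1=M P2=I P3=I  mem[L4]=89
19. P3: store L3 := 23  bus=[BusRdX]  L3: P0=I P1=I P2=I P3=M  mem[L3]=80
20. P2: load  L5  bus=[BusRd]  L5: P0=I P1=I P2=S P3=O  mem[L5]=20
21. P3: store L0 := 37  bus=[BusRdX]  L0: P0=I P1=I P2=I P3=M  mem[L0]=90
22. P1: store L4 := 28  bus=[-]  L4: P0=I P1=M P2=I P3=I  mem[L4]=89
23. P1: store L3 := 83  bus=[BusRdX,Flush]  L3: P0=I P1=M P2=I P3=I  mem[L3]=23
24. P2: store L1 := 52  bus=[BusRdX,Flush]  L1: P0=I P1=I P2=M P3=I  mem[L1]=5
25. P1: store L3 := 89  bus=[-]  L3: P0=I P1=M P2=I P3=I  mem[L3]=23

state = I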